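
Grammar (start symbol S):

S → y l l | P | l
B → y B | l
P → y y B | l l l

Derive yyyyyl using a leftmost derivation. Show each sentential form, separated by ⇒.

S ⇒ P ⇒ yyB ⇒ yyyB ⇒ yyyyB ⇒ yyyyyB ⇒ yyyyyl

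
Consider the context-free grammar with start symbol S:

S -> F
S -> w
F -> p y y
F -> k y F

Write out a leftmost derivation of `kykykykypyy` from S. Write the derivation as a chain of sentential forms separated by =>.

S => F   [S -> F]
F => kyF   [F -> k y F]
kyF => kykyF   [F -> k y F]
kykyF => kykykyF   [F -> k y F]
kykykyF => kykykykyF   [F -> k y F]
kykykykyF => kykykykypyy   [F -> p y y]

S => F => kyF => kykyF => kykykyF => kykykykyF => kykykykypyy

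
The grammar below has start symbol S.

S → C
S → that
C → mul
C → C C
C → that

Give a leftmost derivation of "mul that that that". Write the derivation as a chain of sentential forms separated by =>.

S => C => C C => mul C => mul C C => mul that C => mul that C C => mul that that C => mul that that that

S => C   [S → C]
C => C C   [C → C C]
C C => mul C   [C → mul]
mul C => mul C C   [C → C C]
mul C C => mul that C   [C → that]
mul that C => mul that C C   [C → C C]
mul that C C => mul that that C   [C → that]
mul that that C => mul that that that   [C → that]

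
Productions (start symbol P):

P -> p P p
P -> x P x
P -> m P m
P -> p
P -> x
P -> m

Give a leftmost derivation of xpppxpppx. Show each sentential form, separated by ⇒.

P ⇒ xPx   [P -> x P x]
xPx ⇒ xpPpx   [P -> p P p]
xpPpx ⇒ xppPppx   [P -> p P p]
xppPppx ⇒ xpppPpppx   [P -> p P p]
xpppPpppx ⇒ xpppxpppx   [P -> x]

P ⇒ xPx ⇒ xpPpx ⇒ xppPppx ⇒ xpppPpppx ⇒ xpppxpppx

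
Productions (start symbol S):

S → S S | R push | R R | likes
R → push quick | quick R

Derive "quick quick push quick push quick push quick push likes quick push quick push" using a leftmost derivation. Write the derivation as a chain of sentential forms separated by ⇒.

S ⇒ S S ⇒ R push S ⇒ quick R push S ⇒ quick quick R push S ⇒ quick quick push quick push S ⇒ quick quick push quick push S S ⇒ quick quick push quick push S S S ⇒ quick quick push quick push R push S S ⇒ quick quick push quick push quick R push S S ⇒ quick quick push quick push quick push quick push S S ⇒ quick quick push quick push quick push quick push likes S ⇒ quick quick push quick push quick push quick push likes R push ⇒ quick quick push quick push quick push quick push likes quick R push ⇒ quick quick push quick push quick push quick push likes quick push quick push

S ⇒ S S   [S → S S]
S S ⇒ R push S   [S → R push]
R push S ⇒ quick R push S   [R → quick R]
quick R push S ⇒ quick quick R push S   [R → quick R]
quick quick R push S ⇒ quick quick push quick push S   [R → push quick]
quick quick push quick push S ⇒ quick quick push quick push S S   [S → S S]
quick quick push quick push S S ⇒ quick quick push quick push S S S   [S → S S]
quick quick push quick push S S S ⇒ quick quick push quick push R push S S   [S → R push]
quick quick push quick push R push S S ⇒ quick quick push quick push quick R push S S   [R → quick R]
quick quick push quick push quick R push S S ⇒ quick quick push quick push quick push quick push S S   [R → push quick]
quick quick push quick push quick push quick push S S ⇒ quick quick push quick push quick push quick push likes S   [S → likes]
quick quick push quick push quick push quick push likes S ⇒ quick quick push quick push quick push quick push likes R push   [S → R push]
quick quick push quick push quick push quick push likes R push ⇒ quick quick push quick push quick push quick push likes quick R push   [R → quick R]
quick quick push quick push quick push quick push likes quick R push ⇒ quick quick push quick push quick push quick push likes quick push quick push   [R → push quick]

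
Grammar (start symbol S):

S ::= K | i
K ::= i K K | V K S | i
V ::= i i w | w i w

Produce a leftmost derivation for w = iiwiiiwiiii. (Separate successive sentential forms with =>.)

S => K => VKS => iiwKS => iiwiKKS => iiwiVKSKS => iiwiiiwKSKS => iiwiiiwiSKS => iiwiiiwiiKS => iiwiiiwiiiS => iiwiiiwiiii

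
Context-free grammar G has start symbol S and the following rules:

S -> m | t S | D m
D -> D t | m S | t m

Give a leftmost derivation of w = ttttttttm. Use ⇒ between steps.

S ⇒ tS ⇒ ttS ⇒ tttS ⇒ ttttS ⇒ tttttS ⇒ ttttttS ⇒ tttttttS ⇒ ttttttttS ⇒ ttttttttm

S ⇒ tS   [S -> t S]
tS ⇒ ttS   [S -> t S]
ttS ⇒ tttS   [S -> t S]
tttS ⇒ ttttS   [S -> t S]
ttttS ⇒ tttttS   [S -> t S]
tttttS ⇒ ttttttS   [S -> t S]
ttttttS ⇒ tttttttS   [S -> t S]
tttttttS ⇒ ttttttttS   [S -> t S]
ttttttttS ⇒ ttttttttm   [S -> m]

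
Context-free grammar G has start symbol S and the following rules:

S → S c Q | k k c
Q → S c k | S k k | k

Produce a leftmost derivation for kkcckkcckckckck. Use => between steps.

S => ScQ => kkccQ => kkccSck => kkccScQck => kkccScQcQck => kkccScQcQcQck => kkcckkccQcQcQck => kkcckkcckcQcQck => kkcckkcckckcQck => kkcckkcckckckck

S => ScQ   [S → S c Q]
ScQ => kkccQ   [S → k k c]
kkccQ => kkccSck   [Q → S c k]
kkccSck => kkccScQck   [S → S c Q]
kkccScQck => kkccScQcQck   [S → S c Q]
kkccScQcQck => kkccScQcQcQck   [S → S c Q]
kkccScQcQcQck => kkcckkccQcQcQck   [S → k k c]
kkcckkccQcQcQck => kkcckkcckcQcQck   [Q → k]
kkcckkcckcQcQck => kkcckkcckckcQck   [Q → k]
kkcckkcckckcQck => kkcckkcckckckck   [Q → k]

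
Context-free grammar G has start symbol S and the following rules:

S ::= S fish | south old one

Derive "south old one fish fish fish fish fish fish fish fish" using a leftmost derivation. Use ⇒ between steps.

S ⇒ S fish ⇒ S fish fish ⇒ S fish fish fish ⇒ S fish fish fish fish ⇒ S fish fish fish fish fish ⇒ S fish fish fish fish fish fish ⇒ S fish fish fish fish fish fish fish ⇒ S fish fish fish fish fish fish fish fish ⇒ south old one fish fish fish fish fish fish fish fish

S ⇒ S fish   [S ::= S fish]
S fish ⇒ S fish fish   [S ::= S fish]
S fish fish ⇒ S fish fish fish   [S ::= S fish]
S fish fish fish ⇒ S fish fish fish fish   [S ::= S fish]
S fish fish fish fish ⇒ S fish fish fish fish fish   [S ::= S fish]
S fish fish fish fish fish ⇒ S fish fish fish fish fish fish   [S ::= S fish]
S fish fish fish fish fish fish ⇒ S fish fish fish fish fish fish fish   [S ::= S fish]
S fish fish fish fish fish fish fish ⇒ S fish fish fish fish fish fish fish fish   [S ::= S fish]
S fish fish fish fish fish fish fish fish ⇒ south old one fish fish fish fish fish fish fish fish   [S ::= south old one]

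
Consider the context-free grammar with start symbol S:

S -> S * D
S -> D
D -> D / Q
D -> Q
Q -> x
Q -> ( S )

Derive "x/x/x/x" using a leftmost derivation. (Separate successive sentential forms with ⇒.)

S ⇒ D   [S -> D]
D ⇒ D/Q   [D -> D / Q]
D/Q ⇒ D/Q/Q   [D -> D / Q]
D/Q/Q ⇒ D/Q/Q/Q   [D -> D / Q]
D/Q/Q/Q ⇒ Q/Q/Q/Q   [D -> Q]
Q/Q/Q/Q ⇒ x/Q/Q/Q   [Q -> x]
x/Q/Q/Q ⇒ x/x/Q/Q   [Q -> x]
x/x/Q/Q ⇒ x/x/x/Q   [Q -> x]
x/x/x/Q ⇒ x/x/x/x   [Q -> x]

S⇒D⇒D/Q⇒D/Q/Q⇒D/Q/Q/Q⇒Q/Q/Q/Q⇒x/Q/Q/Q⇒x/x/Q/Q⇒x/x/x/Q⇒x/x/x/x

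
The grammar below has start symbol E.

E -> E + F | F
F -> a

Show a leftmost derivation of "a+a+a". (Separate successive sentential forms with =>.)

E => E+F => E+F+F => F+F+F => a+F+F => a+a+F => a+a+a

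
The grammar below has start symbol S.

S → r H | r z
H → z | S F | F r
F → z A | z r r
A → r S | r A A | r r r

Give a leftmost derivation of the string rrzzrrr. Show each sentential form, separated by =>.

S => rH => rSF => rrzF => rrzzA => rrzzrrr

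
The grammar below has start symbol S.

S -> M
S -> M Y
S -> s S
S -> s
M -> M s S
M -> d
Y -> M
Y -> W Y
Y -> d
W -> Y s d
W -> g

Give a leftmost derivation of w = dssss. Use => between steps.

S => M => MsS => MsSsS => dsSsS => dsssS => dssss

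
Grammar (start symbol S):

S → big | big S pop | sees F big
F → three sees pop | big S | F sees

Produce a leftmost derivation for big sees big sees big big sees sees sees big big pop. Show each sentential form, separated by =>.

S => big S pop => big sees F big pop => big sees big S big pop => big sees big sees F big big pop => big sees big sees F sees big big pop => big sees big sees F sees sees big big pop => big sees big sees F sees sees sees big big pop => big sees big sees big S sees sees sees big big pop => big sees big sees big big sees sees sees big big pop

S => big S pop   [S → big S pop]
big S pop => big sees F big pop   [S → sees F big]
big sees F big pop => big sees big S big pop   [F → big S]
big sees big S big pop => big sees big sees F big big pop   [S → sees F big]
big sees big sees F big big pop => big sees big sees F sees big big pop   [F → F sees]
big sees big sees F sees big big pop => big sees big sees F sees sees big big pop   [F → F sees]
big sees big sees F sees sees big big pop => big sees big sees F sees sees sees big big pop   [F → F sees]
big sees big sees F sees sees sees big big pop => big sees big sees big S sees sees sees big big pop   [F → big S]
big sees big sees big S sees sees sees big big pop => big sees big sees big big sees sees sees big big pop   [S → big]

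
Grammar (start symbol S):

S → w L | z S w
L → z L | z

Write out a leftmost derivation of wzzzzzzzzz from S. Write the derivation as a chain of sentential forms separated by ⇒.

S ⇒ wL   [S → w L]
wL ⇒ wzL   [L → z L]
wzL ⇒ wzzL   [L → z L]
wzzL ⇒ wzzzL   [L → z L]
wzzzL ⇒ wzzzzL   [L → z L]
wzzzzL ⇒ wzzzzzL   [L → z L]
wzzzzzL ⇒ wzzzzzzL   [L → z L]
wzzzzzzL ⇒ wzzzzzzzL   [L → z L]
wzzzzzzzL ⇒ wzzzzzzzzL   [L → z L]
wzzzzzzzzL ⇒ wzzzzzzzzz   [L → z]

S ⇒ wL ⇒ wzL ⇒ wzzL ⇒ wzzzL ⇒ wzzzzL ⇒ wzzzzzL ⇒ wzzzzzzL ⇒ wzzzzzzzL ⇒ wzzzzzzzzL ⇒ wzzzzzzzzz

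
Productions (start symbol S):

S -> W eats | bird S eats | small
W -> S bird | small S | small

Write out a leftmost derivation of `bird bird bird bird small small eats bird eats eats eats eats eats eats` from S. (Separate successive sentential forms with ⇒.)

S ⇒ bird S eats ⇒ bird bird S eats eats ⇒ bird bird bird S eats eats eats ⇒ bird bird bird bird S eats eats eats eats ⇒ bird bird bird bird W eats eats eats eats eats ⇒ bird bird bird bird small S eats eats eats eats eats ⇒ bird bird bird bird small W eats eats eats eats eats eats ⇒ bird bird bird bird small S bird eats eats eats eats eats eats ⇒ bird bird bird bird small W eats bird eats eats eats eats eats eats ⇒ bird bird bird bird small small eats bird eats eats eats eats eats eats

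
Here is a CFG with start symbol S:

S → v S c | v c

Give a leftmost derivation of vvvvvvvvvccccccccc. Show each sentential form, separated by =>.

S => vSc   [S → v S c]
vSc => vvScc   [S → v S c]
vvScc => vvvSccc   [S → v S c]
vvvSccc => vvvvScccc   [S → v S c]
vvvvScccc => vvvvvSccccc   [S → v S c]
vvvvvSccccc => vvvvvvScccccc   [S → v S c]
vvvvvvScccccc => vvvvvvvSccccccc   [S → v S c]
vvvvvvvSccccccc => vvvvvvvvScccccccc   [S → v S c]
vvvvvvvvScccccccc => vvvvvvvvvccccccccc   [S → v c]

S=>vSc=>vvScc=>vvvSccc=>vvvvScccc=>vvvvvSccccc=>vvvvvvScccccc=>vvvvvvvSccccccc=>vvvvvvvvScccccccc=>vvvvvvvvvccccccccc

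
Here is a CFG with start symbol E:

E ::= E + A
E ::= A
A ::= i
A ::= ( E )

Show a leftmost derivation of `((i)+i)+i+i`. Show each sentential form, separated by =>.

E => E+A => E+A+A => A+A+A => (E)+A+A => (E+A)+A+A => (A+A)+A+A => ((E)+A)+A+A => ((A)+A)+A+A => ((i)+A)+A+A => ((i)+i)+A+A => ((i)+i)+i+A => ((i)+i)+i+i

E => E+A   [E ::= E + A]
E+A => E+A+A   [E ::= E + A]
E+A+A => A+A+A   [E ::= A]
A+A+A => (E)+A+A   [A ::= ( E )]
(E)+A+A => (E+A)+A+A   [E ::= E + A]
(E+A)+A+A => (A+A)+A+A   [E ::= A]
(A+A)+A+A => ((E)+A)+A+A   [A ::= ( E )]
((E)+A)+A+A => ((A)+A)+A+A   [E ::= A]
((A)+A)+A+A => ((i)+A)+A+A   [A ::= i]
((i)+A)+A+A => ((i)+i)+A+A   [A ::= i]
((i)+i)+A+A => ((i)+i)+i+A   [A ::= i]
((i)+i)+i+A => ((i)+i)+i+i   [A ::= i]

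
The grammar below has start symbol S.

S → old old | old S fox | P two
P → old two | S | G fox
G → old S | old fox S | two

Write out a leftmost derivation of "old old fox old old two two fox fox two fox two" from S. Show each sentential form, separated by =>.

S => P two => G fox two => old S fox two => old P two fox two => old G fox two fox two => old old fox S fox two fox two => old old fox old S fox fox two fox two => old old fox old P two fox fox two fox two => old old fox old old two two fox fox two fox two

S => P two   [S → P two]
P two => G fox two   [P → G fox]
G fox two => old S fox two   [G → old S]
old S fox two => old P two fox two   [S → P two]
old P two fox two => old G fox two fox two   [P → G fox]
old G fox two fox two => old old fox S fox two fox two   [G → old fox S]
old old fox S fox two fox two => old old fox old S fox fox two fox two   [S → old S fox]
old old fox old S fox fox two fox two => old old fox old P two fox fox two fox two   [S → P two]
old old fox old P two fox fox two fox two => old old fox old old two two fox fox two fox two   [P → old two]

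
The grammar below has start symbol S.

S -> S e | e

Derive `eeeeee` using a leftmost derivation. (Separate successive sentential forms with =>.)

S => Se => See => Seee => Seeee => Seeeee => eeeeee

S => Se   [S -> S e]
Se => See   [S -> S e]
See => Seee   [S -> S e]
Seee => Seeee   [S -> S e]
Seeee => Seeeee   [S -> S e]
Seeeee => eeeeee   [S -> e]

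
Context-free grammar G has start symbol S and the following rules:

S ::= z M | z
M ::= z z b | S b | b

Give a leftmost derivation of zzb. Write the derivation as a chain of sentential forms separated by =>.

S=>zM=>zSb=>zzb

S => zM   [S ::= z M]
zM => zSb   [M ::= S b]
zSb => zzb   [S ::= z]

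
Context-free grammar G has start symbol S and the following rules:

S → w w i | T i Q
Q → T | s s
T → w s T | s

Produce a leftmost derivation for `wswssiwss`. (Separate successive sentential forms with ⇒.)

S ⇒ TiQ ⇒ wsTiQ ⇒ wswsTiQ ⇒ wswssiQ ⇒ wswssiT ⇒ wswssiwsT ⇒ wswssiwss

S ⇒ TiQ   [S → T i Q]
TiQ ⇒ wsTiQ   [T → w s T]
wsTiQ ⇒ wswsTiQ   [T → w s T]
wswsTiQ ⇒ wswssiQ   [T → s]
wswssiQ ⇒ wswssiT   [Q → T]
wswssiT ⇒ wswssiwsT   [T → w s T]
wswssiwsT ⇒ wswssiwss   [T → s]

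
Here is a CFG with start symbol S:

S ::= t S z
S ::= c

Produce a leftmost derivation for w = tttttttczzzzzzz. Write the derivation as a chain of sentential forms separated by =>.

S=>tSz=>ttSzz=>tttSzzz=>ttttSzzzz=>tttttSzzzzz=>ttttttSzzzzzz=>tttttttSzzzzzzz=>tttttttczzzzzzz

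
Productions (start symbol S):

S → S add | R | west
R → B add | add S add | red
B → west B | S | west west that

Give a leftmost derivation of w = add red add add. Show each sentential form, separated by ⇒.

S ⇒ S add   [S → S add]
S add ⇒ R add   [S → R]
R add ⇒ add S add add   [R → add S add]
add S add add ⇒ add R add add   [S → R]
add R add add ⇒ add red add add   [R → red]

S ⇒ S add ⇒ R add ⇒ add S add add ⇒ add R add add ⇒ add red add add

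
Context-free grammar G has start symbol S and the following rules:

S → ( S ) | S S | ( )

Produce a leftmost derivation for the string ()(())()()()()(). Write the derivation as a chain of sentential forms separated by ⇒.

S⇒SS⇒()S⇒()SS⇒()SSS⇒()(S)SS⇒()(())SS⇒()(())SSS⇒()(())SSSS⇒()(())()SSS⇒()(())()()SS⇒()(())()()SSS⇒()(())()()()SS⇒()(())()()()()S⇒()(())()()()()()

S ⇒ SS   [S → S S]
SS ⇒ ()S   [S → ( )]
()S ⇒ ()SS   [S → S S]
()SS ⇒ ()SSS   [S → S S]
()SSS ⇒ ()(S)SS   [S → ( S )]
()(S)SS ⇒ ()(())SS   [S → ( )]
()(())SS ⇒ ()(())SSS   [S → S S]
()(())SSS ⇒ ()(())SSSS   [S → S S]
()(())SSSS ⇒ ()(())()SSS   [S → ( )]
()(())()SSS ⇒ ()(())()()SS   [S → ( )]
()(())()()SS ⇒ ()(())()()SSS   [S → S S]
()(())()()SSS ⇒ ()(())()()()SS   [S → ( )]
()(())()()()SS ⇒ ()(())()()()()S   [S → ( )]
()(())()()()()S ⇒ ()(())()()()()()   [S → ( )]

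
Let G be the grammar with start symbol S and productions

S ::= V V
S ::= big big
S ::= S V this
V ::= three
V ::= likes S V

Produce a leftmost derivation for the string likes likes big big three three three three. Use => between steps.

S => V V => likes S V V => likes V V V V => likes likes S V V V V => likes likes big big V V V V => likes likes big big three V V V => likes likes big big three three V V => likes likes big big three three three V => likes likes big big three three three three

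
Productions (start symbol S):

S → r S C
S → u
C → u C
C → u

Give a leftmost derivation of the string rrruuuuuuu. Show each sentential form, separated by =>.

S => rSC   [S → r S C]
rSC => rrSCC   [S → r S C]
rrSCC => rrrSCCC   [S → r S C]
rrrSCCC => rrruCCC   [S → u]
rrruCCC => rrruuCCC   [C → u C]
rrruuCCC => rrruuuCC   [C → u]
rrruuuCC => rrruuuuCC   [C → u C]
rrruuuuCC => rrruuuuuCC   [C → u C]
rrruuuuuCC => rrruuuuuuC   [C → u]
rrruuuuuuC => rrruuuuuuu   [C → u]

S => rSC => rrSCC => rrrSCCC => rrruCCC => rrruuCCC => rrruuuCC => rrruuuuCC => rrruuuuuCC => rrruuuuuuC => rrruuuuuuu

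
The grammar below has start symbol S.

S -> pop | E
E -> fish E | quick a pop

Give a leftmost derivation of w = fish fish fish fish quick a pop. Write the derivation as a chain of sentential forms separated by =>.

S => E   [S -> E]
E => fish E   [E -> fish E]
fish E => fish fish E   [E -> fish E]
fish fish E => fish fish fish E   [E -> fish E]
fish fish fish E => fish fish fish fish E   [E -> fish E]
fish fish fish fish E => fish fish fish fish quick a pop   [E -> quick a pop]

S => E => fish E => fish fish E => fish fish fish E => fish fish fish fish E => fish fish fish fish quick a pop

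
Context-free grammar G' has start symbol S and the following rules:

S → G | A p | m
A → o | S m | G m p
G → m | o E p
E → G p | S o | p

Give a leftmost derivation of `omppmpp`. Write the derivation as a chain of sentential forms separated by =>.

S => Ap   [S → A p]
Ap => Gmpp   [A → G m p]
Gmpp => oEpmpp   [G → o E p]
oEpmpp => oGppmpp   [E → G p]
oGppmpp => omppmpp   [G → m]

S=>Ap=>Gmpp=>oEpmpp=>oGppmpp=>omppmpp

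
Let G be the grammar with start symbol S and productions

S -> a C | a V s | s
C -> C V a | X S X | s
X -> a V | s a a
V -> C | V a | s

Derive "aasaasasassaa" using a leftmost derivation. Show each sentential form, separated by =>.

S=>aC=>aXSX=>aaVSX=>aaVaSX=>aaCaSX=>aaXSXaSX=>aasaaSXaSX=>aasaasXaSX=>aasaasaVaSX=>aasaasasaSX=>aasaasasasX=>aasaasasassaa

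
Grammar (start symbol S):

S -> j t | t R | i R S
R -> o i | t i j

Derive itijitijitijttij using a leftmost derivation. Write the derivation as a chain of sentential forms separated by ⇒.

S ⇒ iRS   [S -> i R S]
iRS ⇒ itijS   [R -> t i j]
itijS ⇒ itijiRS   [S -> i R S]
itijiRS ⇒ itijitijS   [R -> t i j]
itijitijS ⇒ itijitijiRS   [S -> i R S]
itijitijiRS ⇒ itijitijitijS   [R -> t i j]
itijitijitijS ⇒ itijitijitijtR   [S -> t R]
itijitijitijtR ⇒ itijitijitijttij   [R -> t i j]

S ⇒ iRS ⇒ itijS ⇒ itijiRS ⇒ itijitijS ⇒ itijitijiRS ⇒ itijitijitijS ⇒ itijitijitijtR ⇒ itijitijitijttij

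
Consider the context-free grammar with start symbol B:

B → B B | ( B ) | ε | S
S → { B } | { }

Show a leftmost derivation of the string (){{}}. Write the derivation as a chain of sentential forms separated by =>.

B=>BB=>BBB=>(B)BB=>()BB=>()B=>()S=>(){B}=>(){S}=>(){{}}

B => BB   [B → B B]
BB => BBB   [B → B B]
BBB => (B)BB   [B → ( B )]
(B)BB => ()BB   [B → ε]
()BB => ()B   [B → ε]
()B => ()S   [B → S]
()S => (){B}   [S → { B }]
(){B} => (){S}   [B → S]
(){S} => (){{}}   [S → { }]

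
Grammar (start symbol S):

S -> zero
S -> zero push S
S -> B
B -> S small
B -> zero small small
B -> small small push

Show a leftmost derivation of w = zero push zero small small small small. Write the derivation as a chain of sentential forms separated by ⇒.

S ⇒ B ⇒ S small ⇒ B small ⇒ S small small ⇒ zero push S small small ⇒ zero push B small small ⇒ zero push zero small small small small

S ⇒ B   [S -> B]
B ⇒ S small   [B -> S small]
S small ⇒ B small   [S -> B]
B small ⇒ S small small   [B -> S small]
S small small ⇒ zero push S small small   [S -> zero push S]
zero push S small small ⇒ zero push B small small   [S -> B]
zero push B small small ⇒ zero push zero small small small small   [B -> zero small small]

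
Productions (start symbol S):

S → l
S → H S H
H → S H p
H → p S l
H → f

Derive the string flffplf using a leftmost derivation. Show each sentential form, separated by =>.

S => HSH => SHpSH => HSHHpSH => fSHHpSH => flHHpSH => flfHpSH => flffpSH => flffplH => flffplf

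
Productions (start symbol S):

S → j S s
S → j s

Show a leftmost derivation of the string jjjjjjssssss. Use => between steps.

S=>jSs=>jjSss=>jjjSsss=>jjjjSssss=>jjjjjSsssss=>jjjjjjssssss

S => jSs   [S → j S s]
jSs => jjSss   [S → j S s]
jjSss => jjjSsss   [S → j S s]
jjjSsss => jjjjSssss   [S → j S s]
jjjjSssss => jjjjjSsssss   [S → j S s]
jjjjjSsssss => jjjjjjssssss   [S → j s]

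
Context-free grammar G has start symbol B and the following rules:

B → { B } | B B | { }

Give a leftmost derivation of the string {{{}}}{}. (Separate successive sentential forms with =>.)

B => BB   [B → B B]
BB => {B}B   [B → { B }]
{B}B => {{B}}B   [B → { B }]
{{B}}B => {{{}}}B   [B → { }]
{{{}}}B => {{{}}}{}   [B → { }]

B => BB => {B}B => {{B}}B => {{{}}}B => {{{}}}{}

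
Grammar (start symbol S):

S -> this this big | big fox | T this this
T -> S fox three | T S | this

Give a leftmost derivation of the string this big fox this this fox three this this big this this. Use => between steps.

S => T this this   [S -> T this this]
T this this => T S this this   [T -> T S]
T S this this => S fox three S this this   [T -> S fox three]
S fox three S this this => T this this fox three S this this   [S -> T this this]
T this this fox three S this this => T S this this fox three S this this   [T -> T S]
T S this this fox three S this this => this S this this fox three S this this   [T -> this]
this S this this fox three S this this => this big fox this this fox three S this this   [S -> big fox]
this big fox this this fox three S this this => this big fox this this fox three this this big this this   [S -> this this big]

S => T this this => T S this this => S fox three S this this => T this this fox three S this this => T S this this fox three S this this => this S this this fox three S this this => this big fox this this fox three S this this => this big fox this this fox three this this big this this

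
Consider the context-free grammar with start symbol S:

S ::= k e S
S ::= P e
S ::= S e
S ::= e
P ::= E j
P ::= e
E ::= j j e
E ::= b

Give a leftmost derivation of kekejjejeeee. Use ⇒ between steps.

S⇒Se⇒See⇒keSee⇒keSeee⇒kekeSeee⇒kekePeeee⇒kekeEjeeee⇒kekejjejeeee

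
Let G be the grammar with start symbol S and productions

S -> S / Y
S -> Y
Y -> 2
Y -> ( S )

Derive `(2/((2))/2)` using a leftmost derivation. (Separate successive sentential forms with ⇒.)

S ⇒ Y ⇒ (S) ⇒ (S/Y) ⇒ (S/Y/Y) ⇒ (Y/Y/Y) ⇒ (2/Y/Y) ⇒ (2/(S)/Y) ⇒ (2/(Y)/Y) ⇒ (2/((S))/Y) ⇒ (2/((Y))/Y) ⇒ (2/((2))/Y) ⇒ (2/((2))/2)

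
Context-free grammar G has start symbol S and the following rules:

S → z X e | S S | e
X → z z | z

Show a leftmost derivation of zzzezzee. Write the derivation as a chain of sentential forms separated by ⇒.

S ⇒ SS   [S → S S]
SS ⇒ zXeS   [S → z X e]
zXeS ⇒ zzzeS   [X → z z]
zzzeS ⇒ zzzeSS   [S → S S]
zzzeSS ⇒ zzzezXeS   [S → z X e]
zzzezXeS ⇒ zzzezzeS   [X → z]
zzzezzeS ⇒ zzzezzee   [S → e]

S⇒SS⇒zXeS⇒zzzeS⇒zzzeSS⇒zzzezXeS⇒zzzezzeS⇒zzzezzee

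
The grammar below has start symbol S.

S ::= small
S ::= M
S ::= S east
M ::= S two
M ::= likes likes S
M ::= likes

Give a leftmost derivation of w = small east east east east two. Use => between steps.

S => M => S two => S east two => S east east two => S east east east two => S east east east east two => small east east east east two

S => M   [S ::= M]
M => S two   [M ::= S two]
S two => S east two   [S ::= S east]
S east two => S east east two   [S ::= S east]
S east east two => S east east east two   [S ::= S east]
S east east east two => S east east east east two   [S ::= S east]
S east east east east two => small east east east east two   [S ::= small]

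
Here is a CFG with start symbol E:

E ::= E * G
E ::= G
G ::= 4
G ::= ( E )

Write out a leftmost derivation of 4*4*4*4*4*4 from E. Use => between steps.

E=>E*G=>E*G*G=>E*G*G*G=>E*G*G*G*G=>E*G*G*G*G*G=>G*G*G*G*G*G=>4*G*G*G*G*G=>4*4*G*G*G*G=>4*4*4*G*G*G=>4*4*4*4*G*G=>4*4*4*4*4*G=>4*4*4*4*4*4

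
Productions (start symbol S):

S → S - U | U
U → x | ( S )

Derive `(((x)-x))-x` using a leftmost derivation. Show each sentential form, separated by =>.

S=>S-U=>U-U=>(S)-U=>(U)-U=>((S))-U=>((S-U))-U=>((U-U))-U=>(((S)-U))-U=>(((U)-U))-U=>(((x)-U))-U=>(((x)-x))-U=>(((x)-x))-x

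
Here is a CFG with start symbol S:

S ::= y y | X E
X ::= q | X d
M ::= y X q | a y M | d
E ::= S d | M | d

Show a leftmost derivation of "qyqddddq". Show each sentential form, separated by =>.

S => XE   [S ::= X E]
XE => qE   [X ::= q]
qE => qM   [E ::= M]
qM => qyXq   [M ::= y X q]
qyXq => qyXdq   [X ::= X d]
qyXdq => qyXddq   [X ::= X d]
qyXddq => qyXdddq   [X ::= X d]
qyXdddq => qyXddddq   [X ::= X d]
qyXddddq => qyqddddq   [X ::= q]

S=>XE=>qE=>qM=>qyXq=>qyXdq=>qyXddq=>qyXdddq=>qyXddddq=>qyqddddq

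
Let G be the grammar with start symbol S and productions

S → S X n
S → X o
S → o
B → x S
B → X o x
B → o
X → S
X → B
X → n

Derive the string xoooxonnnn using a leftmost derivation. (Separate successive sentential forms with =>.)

S=>SXn=>SXnXn=>XoXnXn=>BoXnXn=>XoxoXnXn=>SoxoXnXn=>XooxoXnXn=>BooxoXnXn=>xSooxoXnXn=>xoooxoXnXn=>xoooxonnXn=>xoooxonnnn

S => SXn   [S → S X n]
SXn => SXnXn   [S → S X n]
SXnXn => XoXnXn   [S → X o]
XoXnXn => BoXnXn   [X → B]
BoXnXn => XoxoXnXn   [B → X o x]
XoxoXnXn => SoxoXnXn   [X → S]
SoxoXnXn => XooxoXnXn   [S → X o]
XooxoXnXn => BooxoXnXn   [X → B]
BooxoXnXn => xSooxoXnXn   [B → x S]
xSooxoXnXn => xoooxoXnXn   [S → o]
xoooxoXnXn => xoooxonnXn   [X → n]
xoooxonnXn => xoooxonnnn   [X → n]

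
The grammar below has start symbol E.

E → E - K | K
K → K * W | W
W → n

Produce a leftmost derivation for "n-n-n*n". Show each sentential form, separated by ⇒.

E ⇒ E-K   [E → E - K]
E-K ⇒ E-K-K   [E → E - K]
E-K-K ⇒ K-K-K   [E → K]
K-K-K ⇒ W-K-K   [K → W]
W-K-K ⇒ n-K-K   [W → n]
n-K-K ⇒ n-W-K   [K → W]
n-W-K ⇒ n-n-K   [W → n]
n-n-K ⇒ n-n-K*W   [K → K * W]
n-n-K*W ⇒ n-n-W*W   [K → W]
n-n-W*W ⇒ n-n-n*W   [W → n]
n-n-n*W ⇒ n-n-n*n   [W → n]

E ⇒ E-K ⇒ E-K-K ⇒ K-K-K ⇒ W-K-K ⇒ n-K-K ⇒ n-W-K ⇒ n-n-K ⇒ n-n-K*W ⇒ n-n-W*W ⇒ n-n-n*W ⇒ n-n-n*n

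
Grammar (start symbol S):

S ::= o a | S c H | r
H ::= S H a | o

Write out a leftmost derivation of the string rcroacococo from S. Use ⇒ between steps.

S ⇒ ScH ⇒ ScHcH ⇒ ScHcHcH ⇒ ScHcHcHcH ⇒ rcHcHcHcH ⇒ rcSHacHcHcH ⇒ rcrHacHcHcH ⇒ rcroacHcHcH ⇒ rcroacocHcH ⇒ rcroacococH ⇒ rcroacococo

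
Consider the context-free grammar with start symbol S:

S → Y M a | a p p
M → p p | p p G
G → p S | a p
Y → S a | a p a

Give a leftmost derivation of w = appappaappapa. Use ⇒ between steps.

S ⇒ YMa ⇒ SaMa ⇒ YMaaMa ⇒ SaMaaMa ⇒ appaMaaMa ⇒ appappaaMa ⇒ appappaappGa ⇒ appappaappapa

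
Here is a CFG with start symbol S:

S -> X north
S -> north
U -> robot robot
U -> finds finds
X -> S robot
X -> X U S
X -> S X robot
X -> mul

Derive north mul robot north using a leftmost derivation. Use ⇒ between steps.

S ⇒ X north ⇒ S X robot north ⇒ north X robot north ⇒ north mul robot north

S ⇒ X north   [S -> X north]
X north ⇒ S X robot north   [X -> S X robot]
S X robot north ⇒ north X robot north   [S -> north]
north X robot north ⇒ north mul robot north   [X -> mul]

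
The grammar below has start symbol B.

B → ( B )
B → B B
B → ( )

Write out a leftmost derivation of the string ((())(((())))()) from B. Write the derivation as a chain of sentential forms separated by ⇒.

B ⇒ (B)   [B → ( B )]
(B) ⇒ (BB)   [B → B B]
(BB) ⇒ ((B)B)   [B → ( B )]
((B)B) ⇒ ((())B)   [B → ( )]
((())B) ⇒ ((())BB)   [B → B B]
((())BB) ⇒ ((())(B)B)   [B → ( B )]
((())(B)B) ⇒ ((())((B))B)   [B → ( B )]
((())((B))B) ⇒ ((())(((B)))B)   [B → ( B )]
((())(((B)))B) ⇒ ((())(((())))B)   [B → ( )]
((())(((())))B) ⇒ ((())(((())))())   [B → ( )]

B ⇒ (B) ⇒ (BB) ⇒ ((B)B) ⇒ ((())B) ⇒ ((())BB) ⇒ ((())(B)B) ⇒ ((())((B))B) ⇒ ((())(((B)))B) ⇒ ((())(((())))B) ⇒ ((())(((())))())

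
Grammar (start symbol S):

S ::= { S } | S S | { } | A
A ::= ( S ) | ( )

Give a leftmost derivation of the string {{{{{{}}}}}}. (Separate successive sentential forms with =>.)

S=>{S}=>{{S}}=>{{{S}}}=>{{{{S}}}}=>{{{{{S}}}}}=>{{{{{{}}}}}}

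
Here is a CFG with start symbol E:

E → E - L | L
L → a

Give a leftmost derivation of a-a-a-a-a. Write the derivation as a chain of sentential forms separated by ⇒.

E ⇒ E-L   [E → E - L]
E-L ⇒ E-L-L   [E → E - L]
E-L-L ⇒ E-L-L-L   [E → E - L]
E-L-L-L ⇒ E-L-L-L-L   [E → E - L]
E-L-L-L-L ⇒ L-L-L-L-L   [E → L]
L-L-L-L-L ⇒ a-L-L-L-L   [L → a]
a-L-L-L-L ⇒ a-a-L-L-L   [L → a]
a-a-L-L-L ⇒ a-a-a-L-L   [L → a]
a-a-a-L-L ⇒ a-a-a-a-L   [L → a]
a-a-a-a-L ⇒ a-a-a-a-a   [L → a]

E ⇒ E-L ⇒ E-L-L ⇒ E-L-L-L ⇒ E-L-L-L-L ⇒ L-L-L-L-L ⇒ a-L-L-L-L ⇒ a-a-L-L-L ⇒ a-a-a-L-L ⇒ a-a-a-a-L ⇒ a-a-a-a-a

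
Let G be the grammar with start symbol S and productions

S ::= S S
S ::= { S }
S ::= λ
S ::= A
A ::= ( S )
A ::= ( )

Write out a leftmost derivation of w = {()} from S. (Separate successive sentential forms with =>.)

S => {S}   [S ::= { S }]
{S} => {SS}   [S ::= S S]
{SS} => {AS}   [S ::= A]
{AS} => {(S)S}   [A ::= ( S )]
{(S)S} => {()S}   [S ::= λ]
{()S} => {()}   [S ::= λ]

S=>{S}=>{SS}=>{AS}=>{(S)S}=>{()S}=>{()}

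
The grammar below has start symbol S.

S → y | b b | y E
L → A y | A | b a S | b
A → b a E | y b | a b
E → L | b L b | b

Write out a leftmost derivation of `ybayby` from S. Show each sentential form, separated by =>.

S => yE   [S → y E]
yE => yL   [E → L]
yL => yAy   [L → A y]
yAy => ybaEy   [A → b a E]
ybaEy => ybaLy   [E → L]
ybaLy => ybaAy   [L → A]
ybaAy => ybayby   [A → y b]

S=>yE=>yL=>yAy=>ybaEy=>ybaLy=>ybaAy=>ybayby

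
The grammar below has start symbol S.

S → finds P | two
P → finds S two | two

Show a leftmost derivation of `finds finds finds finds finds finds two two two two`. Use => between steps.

S => finds P => finds finds S two => finds finds finds P two => finds finds finds finds S two two => finds finds finds finds finds P two two => finds finds finds finds finds finds S two two two => finds finds finds finds finds finds two two two two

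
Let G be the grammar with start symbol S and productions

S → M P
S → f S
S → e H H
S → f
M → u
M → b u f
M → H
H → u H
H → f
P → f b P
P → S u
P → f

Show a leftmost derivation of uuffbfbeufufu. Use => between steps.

S=>MP=>HP=>uHP=>uuHP=>uufP=>uuffbP=>uuffbfbP=>uuffbfbSu=>uuffbfbeHHu=>uuffbfbeuHHu=>uuffbfbeufHu=>uuffbfbeufuHu=>uuffbfbeufufu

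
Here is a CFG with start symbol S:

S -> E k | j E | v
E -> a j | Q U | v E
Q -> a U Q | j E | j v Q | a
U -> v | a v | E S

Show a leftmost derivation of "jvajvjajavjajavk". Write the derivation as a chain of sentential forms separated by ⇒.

S ⇒ Ek   [S -> E k]
Ek ⇒ QUk   [E -> Q U]
QUk ⇒ jvQUk   [Q -> j v Q]
jvQUk ⇒ jvaUQUk   [Q -> a U Q]
jvaUQUk ⇒ jvaESQUk   [U -> E S]
jvaESQUk ⇒ jvaQUSQUk   [E -> Q U]
jvaQUSQUk ⇒ jvajvQUSQUk   [Q -> j v Q]
jvajvQUSQUk ⇒ jvajvjEUSQUk   [Q -> j E]
jvajvjEUSQUk ⇒ jvajvjajUSQUk   [E -> a j]
jvajvjajUSQUk ⇒ jvajvjajavSQUk   [U -> a v]
jvajvjajavSQUk ⇒ jvajvjajavjEQUk   [S -> j E]
jvajvjajavjEQUk ⇒ jvajvjajavjajQUk   [E -> a j]
jvajvjajavjajQUk ⇒ jvajvjajavjajaUk   [Q -> a]
jvajvjajavjajaUk ⇒ jvajvjajavjajavk   [U -> v]

S ⇒ Ek ⇒ QUk ⇒ jvQUk ⇒ jvaUQUk ⇒ jvaESQUk ⇒ jvaQUSQUk ⇒ jvajvQUSQUk ⇒ jvajvjEUSQUk ⇒ jvajvjajUSQUk ⇒ jvajvjajavSQUk ⇒ jvajvjajavjEQUk ⇒ jvajvjajavjajQUk ⇒ jvajvjajavjajaUk ⇒ jvajvjajavjajavk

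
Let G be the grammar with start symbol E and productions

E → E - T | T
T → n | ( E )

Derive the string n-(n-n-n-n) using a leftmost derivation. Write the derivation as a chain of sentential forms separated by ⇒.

E ⇒ E-T   [E → E - T]
E-T ⇒ T-T   [E → T]
T-T ⇒ n-T   [T → n]
n-T ⇒ n-(E)   [T → ( E )]
n-(E) ⇒ n-(E-T)   [E → E - T]
n-(E-T) ⇒ n-(E-T-T)   [E → E - T]
n-(E-T-T) ⇒ n-(E-T-T-T)   [E → E - T]
n-(E-T-T-T) ⇒ n-(T-T-T-T)   [E → T]
n-(T-T-T-T) ⇒ n-(n-T-T-T)   [T → n]
n-(n-T-T-T) ⇒ n-(n-n-T-T)   [T → n]
n-(n-n-T-T) ⇒ n-(n-n-n-T)   [T → n]
n-(n-n-n-T) ⇒ n-(n-n-n-n)   [T → n]

E ⇒ E-T ⇒ T-T ⇒ n-T ⇒ n-(E) ⇒ n-(E-T) ⇒ n-(E-T-T) ⇒ n-(E-T-T-T) ⇒ n-(T-T-T-T) ⇒ n-(n-T-T-T) ⇒ n-(n-n-T-T) ⇒ n-(n-n-n-T) ⇒ n-(n-n-n-n)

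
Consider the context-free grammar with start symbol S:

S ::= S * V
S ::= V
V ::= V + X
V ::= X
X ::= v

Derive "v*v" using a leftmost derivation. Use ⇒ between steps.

S ⇒ S*V ⇒ V*V ⇒ X*V ⇒ v*V ⇒ v*X ⇒ v*v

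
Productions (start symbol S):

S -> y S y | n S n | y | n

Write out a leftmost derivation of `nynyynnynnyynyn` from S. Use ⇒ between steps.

S ⇒ nSn   [S -> n S n]
nSn ⇒ nySyn   [S -> y S y]
nySyn ⇒ nynSnyn   [S -> n S n]
nynSnyn ⇒ nynySynyn   [S -> y S y]
nynySynyn ⇒ nynyySyynyn   [S -> y S y]
nynyySyynyn ⇒ nynyynSnyynyn   [S -> n S n]
nynyynSnyynyn ⇒ nynyynnSnnyynyn   [S -> n S n]
nynyynnSnnyynyn ⇒ nynyynnynnyynyn   [S -> y]

S ⇒ nSn ⇒ nySyn ⇒ nynSnyn ⇒ nynySynyn ⇒ nynyySyynyn ⇒ nynyynSnyynyn ⇒ nynyynnSnnyynyn ⇒ nynyynnynnyynyn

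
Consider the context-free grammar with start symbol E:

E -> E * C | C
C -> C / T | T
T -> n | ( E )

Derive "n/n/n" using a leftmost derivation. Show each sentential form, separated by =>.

E => C => C/T => C/T/T => T/T/T => n/T/T => n/n/T => n/n/n

E => C   [E -> C]
C => C/T   [C -> C / T]
C/T => C/T/T   [C -> C / T]
C/T/T => T/T/T   [C -> T]
T/T/T => n/T/T   [T -> n]
n/T/T => n/n/T   [T -> n]
n/n/T => n/n/n   [T -> n]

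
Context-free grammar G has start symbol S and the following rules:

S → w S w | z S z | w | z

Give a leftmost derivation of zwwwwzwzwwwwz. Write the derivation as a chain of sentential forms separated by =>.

S => zSz => zwSwz => zwwSwwz => zwwwSwwwz => zwwwwSwwwwz => zwwwwzSzwwwwz => zwwwwzwzwwwwz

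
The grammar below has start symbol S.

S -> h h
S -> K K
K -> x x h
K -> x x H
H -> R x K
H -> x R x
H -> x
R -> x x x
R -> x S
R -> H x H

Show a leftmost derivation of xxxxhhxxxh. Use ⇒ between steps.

S ⇒ KK ⇒ xxHK ⇒ xxxRxK ⇒ xxxxSxK ⇒ xxxxhhxK ⇒ xxxxhhxxxh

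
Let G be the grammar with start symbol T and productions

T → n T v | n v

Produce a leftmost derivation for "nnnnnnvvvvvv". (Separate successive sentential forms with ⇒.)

T ⇒ nTv   [T → n T v]
nTv ⇒ nnTvv   [T → n T v]
nnTvv ⇒ nnnTvvv   [T → n T v]
nnnTvvv ⇒ nnnnTvvvv   [T → n T v]
nnnnTvvvv ⇒ nnnnnTvvvvv   [T → n T v]
nnnnnTvvvvv ⇒ nnnnnnvvvvvv   [T → n v]

T ⇒ nTv ⇒ nnTvv ⇒ nnnTvvv ⇒ nnnnTvvvv ⇒ nnnnnTvvvvv ⇒ nnnnnnvvvvvv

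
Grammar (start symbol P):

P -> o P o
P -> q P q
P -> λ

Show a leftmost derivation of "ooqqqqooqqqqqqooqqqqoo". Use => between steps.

P => oPo   [P -> o P o]
oPo => ooPoo   [P -> o P o]
ooPoo => ooqPqoo   [P -> q P q]
ooqPqoo => ooqqPqqoo   [P -> q P q]
ooqqPqqoo => ooqqqPqqqoo   [P -> q P q]
ooqqqPqqqoo => ooqqqqPqqqqoo   [P -> q P q]
ooqqqqPqqqqoo => ooqqqqoPoqqqqoo   [P -> o P o]
ooqqqqoPoqqqqoo => ooqqqqooPooqqqqoo   [P -> o P o]
ooqqqqooPooqqqqoo => ooqqqqooqPqooqqqqoo   [P -> q P q]
ooqqqqooqPqooqqqqoo => ooqqqqooqqPqqooqqqqoo   [P -> q P q]
ooqqqqooqqPqqooqqqqoo => ooqqqqooqqqPqqqooqqqqoo   [P -> q P q]
ooqqqqooqqqPqqqooqqqqoo => ooqqqqooqqqqqqooqqqqoo   [P -> λ]

P => oPo => ooPoo => ooqPqoo => ooqqPqqoo => ooqqqPqqqoo => ooqqqqPqqqqoo => ooqqqqoPoqqqqoo => ooqqqqooPooqqqqoo => ooqqqqooqPqooqqqqoo => ooqqqqooqqPqqooqqqqoo => ooqqqqooqqqPqqqooqqqqoo => ooqqqqooqqqqqqooqqqqoo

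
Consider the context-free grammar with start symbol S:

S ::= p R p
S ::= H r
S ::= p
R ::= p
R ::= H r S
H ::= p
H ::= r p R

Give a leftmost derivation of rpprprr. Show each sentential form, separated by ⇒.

S ⇒ Hr ⇒ rpRr ⇒ rpHrSr ⇒ rpprSr ⇒ rpprHrr ⇒ rpprprr

S ⇒ Hr   [S ::= H r]
Hr ⇒ rpRr   [H ::= r p R]
rpRr ⇒ rpHrSr   [R ::= H r S]
rpHrSr ⇒ rpprSr   [H ::= p]
rpprSr ⇒ rpprHrr   [S ::= H r]
rpprHrr ⇒ rpprprr   [H ::= p]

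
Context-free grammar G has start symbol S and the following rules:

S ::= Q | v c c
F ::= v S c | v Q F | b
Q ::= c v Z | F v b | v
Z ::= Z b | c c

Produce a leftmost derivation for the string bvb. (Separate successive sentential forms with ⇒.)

S ⇒ Q ⇒ Fvb ⇒ bvb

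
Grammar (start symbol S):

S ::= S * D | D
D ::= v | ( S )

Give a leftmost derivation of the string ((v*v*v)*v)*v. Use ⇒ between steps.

S ⇒ S*D ⇒ D*D ⇒ (S)*D ⇒ (S*D)*D ⇒ (D*D)*D ⇒ ((S)*D)*D ⇒ ((S*D)*D)*D ⇒ ((S*D*D)*D)*D ⇒ ((D*D*D)*D)*D ⇒ ((v*D*D)*D)*D ⇒ ((v*v*D)*D)*D ⇒ ((v*v*v)*D)*D ⇒ ((v*v*v)*v)*D ⇒ ((v*v*v)*v)*v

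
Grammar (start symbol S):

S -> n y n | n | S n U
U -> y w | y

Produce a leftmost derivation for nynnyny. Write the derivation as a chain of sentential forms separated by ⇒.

S ⇒ SnU ⇒ SnUnU ⇒ nynnUnU ⇒ nynnynU ⇒ nynnyny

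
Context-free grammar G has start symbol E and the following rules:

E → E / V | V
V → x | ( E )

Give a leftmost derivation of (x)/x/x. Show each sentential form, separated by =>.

E => E/V => E/V/V => V/V/V => (E)/V/V => (V)/V/V => (x)/V/V => (x)/x/V => (x)/x/x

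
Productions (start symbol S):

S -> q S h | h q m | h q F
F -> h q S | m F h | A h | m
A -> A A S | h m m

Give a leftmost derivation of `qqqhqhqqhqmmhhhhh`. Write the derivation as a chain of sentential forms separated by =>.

S=>qSh=>qqShh=>qqqShhh=>qqqhqFhhh=>qqqhqhqShhh=>qqqhqhqqShhhh=>qqqhqhqqhqFhhhh=>qqqhqhqqhqmFhhhhh=>qqqhqhqqhqmmhhhhh

S => qSh   [S -> q S h]
qSh => qqShh   [S -> q S h]
qqShh => qqqShhh   [S -> q S h]
qqqShhh => qqqhqFhhh   [S -> h q F]
qqqhqFhhh => qqqhqhqShhh   [F -> h q S]
qqqhqhqShhh => qqqhqhqqShhhh   [S -> q S h]
qqqhqhqqShhhh => qqqhqhqqhqFhhhh   [S -> h q F]
qqqhqhqqhqFhhhh => qqqhqhqqhqmFhhhhh   [F -> m F h]
qqqhqhqqhqmFhhhhh => qqqhqhqqhqmmhhhhh   [F -> m]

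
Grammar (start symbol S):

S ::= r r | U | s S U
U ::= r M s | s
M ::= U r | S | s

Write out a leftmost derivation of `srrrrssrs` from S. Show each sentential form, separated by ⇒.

S ⇒ sSU ⇒ srrU ⇒ srrrMs ⇒ srrrUrs ⇒ srrrrMsrs ⇒ srrrrssrs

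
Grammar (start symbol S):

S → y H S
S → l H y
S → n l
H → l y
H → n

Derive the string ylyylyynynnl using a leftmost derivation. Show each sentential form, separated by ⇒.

S ⇒ yHS   [S → y H S]
yHS ⇒ ylyS   [H → l y]
ylyS ⇒ ylyyHS   [S → y H S]
ylyyHS ⇒ ylyylyS   [H → l y]
ylyylyS ⇒ ylyylyyHS   [S → y H S]
ylyylyyHS ⇒ ylyylyynS   [H → n]
ylyylyynS ⇒ ylyylyynyHS   [S → y H S]
ylyylyynyHS ⇒ ylyylyynynS   [H → n]
ylyylyynynS ⇒ ylyylyynynnl   [S → n l]

S ⇒ yHS ⇒ ylyS ⇒ ylyyHS ⇒ ylyylyS ⇒ ylyylyyHS ⇒ ylyylyynS ⇒ ylyylyynyHS ⇒ ylyylyynynS ⇒ ylyylyynynnl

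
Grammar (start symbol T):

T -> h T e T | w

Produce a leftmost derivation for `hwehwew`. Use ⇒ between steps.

T ⇒ hTeT ⇒ hweT ⇒ hwehTeT ⇒ hwehweT ⇒ hwehwew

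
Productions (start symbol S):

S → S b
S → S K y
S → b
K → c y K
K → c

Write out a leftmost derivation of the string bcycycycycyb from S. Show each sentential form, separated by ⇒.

S ⇒ Sb ⇒ SKyb ⇒ SKyKyb ⇒ SKyKyKyb ⇒ SKyKyKyKyb ⇒ SKyKyKyKyKyb ⇒ bKyKyKyKyKyb ⇒ bcyKyKyKyKyb ⇒ bcycyKyKyKyb ⇒ bcycycyKyKyb ⇒ bcycycycyKyb ⇒ bcycycycycyb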